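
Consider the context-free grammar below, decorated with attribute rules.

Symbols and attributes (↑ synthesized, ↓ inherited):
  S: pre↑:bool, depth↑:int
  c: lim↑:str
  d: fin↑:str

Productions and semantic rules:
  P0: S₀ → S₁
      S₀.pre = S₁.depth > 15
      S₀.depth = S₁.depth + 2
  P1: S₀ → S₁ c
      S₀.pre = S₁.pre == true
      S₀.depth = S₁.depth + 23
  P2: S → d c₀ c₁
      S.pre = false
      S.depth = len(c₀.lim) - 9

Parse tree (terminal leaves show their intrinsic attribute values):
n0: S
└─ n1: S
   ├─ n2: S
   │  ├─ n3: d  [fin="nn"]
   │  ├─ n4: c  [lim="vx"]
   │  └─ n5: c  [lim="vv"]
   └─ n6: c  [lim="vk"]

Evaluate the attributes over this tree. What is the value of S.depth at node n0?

18

1. n3.fin = "nn"  [terminal]
2. n4.lim = "vx"  [terminal]
3. n5.lim = "vv"  [terminal]
4. n2.pre = false  [false]
5. n2.depth = -7  [len(c₀.lim) - 9]
6. n6.lim = "vk"  [terminal]
7. n1.pre = false  [S₁.pre == true]
8. n1.depth = 16  [S₁.depth + 23]
9. n0.pre = true  [S₁.depth > 15]
10. n0.depth = 18  [S₁.depth + 2]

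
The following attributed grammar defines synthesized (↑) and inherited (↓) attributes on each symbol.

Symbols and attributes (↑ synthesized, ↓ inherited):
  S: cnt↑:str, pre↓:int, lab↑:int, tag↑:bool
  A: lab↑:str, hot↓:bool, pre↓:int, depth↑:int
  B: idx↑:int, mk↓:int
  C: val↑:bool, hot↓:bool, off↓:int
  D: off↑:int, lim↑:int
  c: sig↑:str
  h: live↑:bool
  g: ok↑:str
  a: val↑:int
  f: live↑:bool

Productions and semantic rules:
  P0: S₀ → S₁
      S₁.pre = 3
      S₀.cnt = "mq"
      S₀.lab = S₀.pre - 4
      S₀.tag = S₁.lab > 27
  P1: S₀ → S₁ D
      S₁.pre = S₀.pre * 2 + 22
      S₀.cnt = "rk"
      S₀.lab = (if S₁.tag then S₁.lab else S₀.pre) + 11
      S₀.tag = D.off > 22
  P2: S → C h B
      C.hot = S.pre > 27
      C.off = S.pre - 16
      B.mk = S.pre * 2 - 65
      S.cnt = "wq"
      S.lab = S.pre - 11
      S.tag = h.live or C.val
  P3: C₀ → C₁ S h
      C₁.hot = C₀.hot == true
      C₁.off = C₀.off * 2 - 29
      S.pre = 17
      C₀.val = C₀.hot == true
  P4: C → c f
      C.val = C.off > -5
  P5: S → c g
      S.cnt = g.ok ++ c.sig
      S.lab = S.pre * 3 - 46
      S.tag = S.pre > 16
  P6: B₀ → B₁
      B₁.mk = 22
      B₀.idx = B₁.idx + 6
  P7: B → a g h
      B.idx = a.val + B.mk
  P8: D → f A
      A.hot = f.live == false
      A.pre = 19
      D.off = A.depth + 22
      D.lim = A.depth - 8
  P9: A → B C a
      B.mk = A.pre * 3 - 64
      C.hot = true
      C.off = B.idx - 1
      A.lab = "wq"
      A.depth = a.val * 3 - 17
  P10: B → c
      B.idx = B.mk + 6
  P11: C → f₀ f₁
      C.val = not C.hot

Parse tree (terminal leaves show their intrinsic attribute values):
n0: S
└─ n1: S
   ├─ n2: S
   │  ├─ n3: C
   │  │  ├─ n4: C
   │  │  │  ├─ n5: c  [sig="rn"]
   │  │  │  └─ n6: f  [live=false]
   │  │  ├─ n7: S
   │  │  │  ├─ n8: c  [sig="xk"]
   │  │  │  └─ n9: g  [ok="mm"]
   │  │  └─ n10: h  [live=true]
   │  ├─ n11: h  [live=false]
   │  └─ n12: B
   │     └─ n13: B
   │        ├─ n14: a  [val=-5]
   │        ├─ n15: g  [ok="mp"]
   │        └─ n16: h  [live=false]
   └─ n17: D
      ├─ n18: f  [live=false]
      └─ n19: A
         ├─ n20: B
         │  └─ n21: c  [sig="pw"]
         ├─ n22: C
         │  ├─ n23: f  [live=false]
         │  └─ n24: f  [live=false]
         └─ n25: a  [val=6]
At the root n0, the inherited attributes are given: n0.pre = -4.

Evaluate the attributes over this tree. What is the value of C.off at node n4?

-5

1. n0.pre = -4  [given at root]
2. n1.pre = 3  [3]
3. n2.pre = 28  [S₀.pre * 2 + 22]
4. n3.hot = true  [S.pre > 27]
5. n3.off = 12  [S.pre - 16]
6. n4.hot = true  [C₀.hot == true]
7. n4.off = -5  [C₀.off * 2 - 29]
8. n5.sig = "rn"  [terminal]
9. n6.live = false  [terminal]
10. n4.val = false  [C.off > -5]
11. n7.pre = 17  [17]
12. n8.sig = "xk"  [terminal]
13. n9.ok = "mm"  [terminal]
14. n7.cnt = "mmxk"  [g.ok ++ c.sig]
15. n7.lab = 5  [S.pre * 3 - 46]
16. n7.tag = true  [S.pre > 16]
17. n10.live = true  [terminal]
18. n3.val = true  [C₀.hot == true]
19. n11.live = false  [terminal]
20. n12.mk = -9  [S.pre * 2 - 65]
21. n13.mk = 22  [22]
22. n14.val = -5  [terminal]
23. n15.ok = "mp"  [terminal]
24. n16.live = false  [terminal]
25. n13.idx = 17  [a.val + B.mk]
26. n12.idx = 23  [B₁.idx + 6]
27. n2.cnt = "wq"  ["wq"]
28. n2.lab = 17  [S.pre - 11]
29. n2.tag = true  [h.live or C.val]
30. n18.live = false  [terminal]
31. n19.hot = true  [f.live == false]
32. n19.pre = 19  [19]
33. n20.mk = -7  [A.pre * 3 - 64]
34. n21.sig = "pw"  [terminal]
35. n20.idx = -1  [B.mk + 6]
36. n22.hot = true  [true]
37. n22.off = -2  [B.idx - 1]
38. n23.live = false  [terminal]
39. n24.live = false  [terminal]
40. n22.val = false  [not C.hot]
41. n25.val = 6  [terminal]
42. n19.lab = "wq"  ["wq"]
43. n19.depth = 1  [a.val * 3 - 17]
44. n17.off = 23  [A.depth + 22]
45. n17.lim = -7  [A.depth - 8]
46. n1.cnt = "rk"  ["rk"]
47. n1.lab = 28  [(if S₁.tag then S₁.lab else S₀.pre) + 11]
48. n1.tag = true  [D.off > 22]
49. n0.cnt = "mq"  ["mq"]
50. n0.lab = -8  [S₀.pre - 4]
51. n0.tag = true  [S₁.lab > 27]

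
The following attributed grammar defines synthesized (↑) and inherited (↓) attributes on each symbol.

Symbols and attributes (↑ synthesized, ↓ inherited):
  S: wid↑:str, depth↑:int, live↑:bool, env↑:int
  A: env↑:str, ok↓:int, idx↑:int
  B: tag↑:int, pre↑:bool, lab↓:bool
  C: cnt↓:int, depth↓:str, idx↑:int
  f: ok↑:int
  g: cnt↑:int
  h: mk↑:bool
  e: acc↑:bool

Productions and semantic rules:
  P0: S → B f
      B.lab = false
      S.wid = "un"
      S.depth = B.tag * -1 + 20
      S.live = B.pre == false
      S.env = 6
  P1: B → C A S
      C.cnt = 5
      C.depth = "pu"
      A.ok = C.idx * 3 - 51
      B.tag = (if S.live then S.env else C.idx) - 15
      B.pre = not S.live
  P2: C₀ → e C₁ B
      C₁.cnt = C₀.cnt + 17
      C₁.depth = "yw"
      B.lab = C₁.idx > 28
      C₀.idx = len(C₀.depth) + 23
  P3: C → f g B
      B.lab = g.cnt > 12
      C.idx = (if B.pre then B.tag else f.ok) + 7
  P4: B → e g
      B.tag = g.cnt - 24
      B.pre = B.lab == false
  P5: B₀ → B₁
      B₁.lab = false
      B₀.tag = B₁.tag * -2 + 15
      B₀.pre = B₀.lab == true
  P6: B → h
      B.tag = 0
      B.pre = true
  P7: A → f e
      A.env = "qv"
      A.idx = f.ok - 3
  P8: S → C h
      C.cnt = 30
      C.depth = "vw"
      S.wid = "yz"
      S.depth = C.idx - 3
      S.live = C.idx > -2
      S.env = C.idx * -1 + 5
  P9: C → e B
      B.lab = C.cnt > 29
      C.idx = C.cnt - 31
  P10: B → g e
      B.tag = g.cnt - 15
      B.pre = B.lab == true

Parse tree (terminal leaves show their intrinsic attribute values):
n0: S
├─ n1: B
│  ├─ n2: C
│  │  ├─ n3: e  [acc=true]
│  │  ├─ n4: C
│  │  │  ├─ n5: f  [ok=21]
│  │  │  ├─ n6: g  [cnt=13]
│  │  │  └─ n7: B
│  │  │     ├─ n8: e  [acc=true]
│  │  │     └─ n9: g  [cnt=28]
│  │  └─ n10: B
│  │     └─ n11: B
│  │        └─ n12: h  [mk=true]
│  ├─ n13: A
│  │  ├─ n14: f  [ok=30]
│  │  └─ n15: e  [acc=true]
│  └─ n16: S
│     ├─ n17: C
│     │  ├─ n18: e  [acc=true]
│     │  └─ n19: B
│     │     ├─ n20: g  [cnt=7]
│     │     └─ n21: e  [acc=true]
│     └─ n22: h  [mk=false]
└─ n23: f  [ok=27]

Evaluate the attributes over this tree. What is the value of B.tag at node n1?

-9

1. n1.lab = false  [false]
2. n2.cnt = 5  [5]
3. n2.depth = "pu"  ["pu"]
4. n3.acc = true  [terminal]
5. n4.cnt = 22  [C₀.cnt + 17]
6. n4.depth = "yw"  ["yw"]
7. n5.ok = 21  [terminal]
8. n6.cnt = 13  [terminal]
9. n7.lab = true  [g.cnt > 12]
10. n8.acc = true  [terminal]
11. n9.cnt = 28  [terminal]
12. n7.tag = 4  [g.cnt - 24]
13. n7.pre = false  [B.lab == false]
14. n4.idx = 28  [(if B.pre then B.tag else f.ok) + 7]
15. n10.lab = false  [C₁.idx > 28]
16. n11.lab = false  [false]
17. n12.mk = true  [terminal]
18. n11.tag = 0  [0]
19. n11.pre = true  [true]
20. n10.tag = 15  [B₁.tag * -2 + 15]
21. n10.pre = false  [B₀.lab == true]
22. n2.idx = 25  [len(C₀.depth) + 23]
23. n13.ok = 24  [C.idx * 3 - 51]
24. n14.ok = 30  [terminal]
25. n15.acc = true  [terminal]
26. n13.env = "qv"  ["qv"]
27. n13.idx = 27  [f.ok - 3]
28. n17.cnt = 30  [30]
29. n17.depth = "vw"  ["vw"]
30. n18.acc = true  [terminal]
31. n19.lab = true  [C.cnt > 29]
32. n20.cnt = 7  [terminal]
33. n21.acc = true  [terminal]
34. n19.tag = -8  [g.cnt - 15]
35. n19.pre = true  [B.lab == true]
36. n17.idx = -1  [C.cnt - 31]
37. n22.mk = false  [terminal]
38. n16.wid = "yz"  ["yz"]
39. n16.depth = -4  [C.idx - 3]
40. n16.live = true  [C.idx > -2]
41. n16.env = 6  [C.idx * -1 + 5]
42. n1.tag = -9  [(if S.live then S.env else C.idx) - 15]
43. n1.pre = false  [not S.live]
44. n23.ok = 27  [terminal]
45. n0.wid = "un"  ["un"]
46. n0.depth = 29  [B.tag * -1 + 20]
47. n0.live = true  [B.pre == false]
48. n0.env = 6  [6]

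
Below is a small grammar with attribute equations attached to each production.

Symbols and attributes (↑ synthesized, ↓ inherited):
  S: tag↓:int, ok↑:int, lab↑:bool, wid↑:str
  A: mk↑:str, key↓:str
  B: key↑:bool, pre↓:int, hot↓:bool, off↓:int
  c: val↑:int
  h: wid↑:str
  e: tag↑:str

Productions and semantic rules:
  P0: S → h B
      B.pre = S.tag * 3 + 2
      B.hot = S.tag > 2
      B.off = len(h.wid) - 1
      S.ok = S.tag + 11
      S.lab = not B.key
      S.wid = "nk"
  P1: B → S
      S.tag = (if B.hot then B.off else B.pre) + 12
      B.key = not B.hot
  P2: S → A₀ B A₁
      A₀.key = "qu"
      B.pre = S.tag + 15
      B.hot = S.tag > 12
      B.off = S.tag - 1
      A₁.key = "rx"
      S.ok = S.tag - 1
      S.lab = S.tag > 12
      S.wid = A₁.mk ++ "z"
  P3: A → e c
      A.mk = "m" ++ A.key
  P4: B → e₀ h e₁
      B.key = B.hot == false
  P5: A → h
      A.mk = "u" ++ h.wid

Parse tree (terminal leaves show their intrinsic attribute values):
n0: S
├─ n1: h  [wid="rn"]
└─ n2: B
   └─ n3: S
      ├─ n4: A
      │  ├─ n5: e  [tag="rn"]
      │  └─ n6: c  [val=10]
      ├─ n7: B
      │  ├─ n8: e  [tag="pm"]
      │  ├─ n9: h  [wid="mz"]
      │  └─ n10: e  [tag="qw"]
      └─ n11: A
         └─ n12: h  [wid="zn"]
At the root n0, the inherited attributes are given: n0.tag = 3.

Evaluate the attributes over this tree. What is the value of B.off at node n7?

12

1. n0.tag = 3  [given at root]
2. n1.wid = "rn"  [terminal]
3. n2.pre = 11  [S.tag * 3 + 2]
4. n2.hot = true  [S.tag > 2]
5. n2.off = 1  [len(h.wid) - 1]
6. n3.tag = 13  [(if B.hot then B.off else B.pre) + 12]
7. n4.key = "qu"  ["qu"]
8. n5.tag = "rn"  [terminal]
9. n6.val = 10  [terminal]
10. n4.mk = "mqu"  ["m" ++ A.key]
11. n7.pre = 28  [S.tag + 15]
12. n7.hot = true  [S.tag > 12]
13. n7.off = 12  [S.tag - 1]
14. n8.tag = "pm"  [terminal]
15. n9.wid = "mz"  [terminal]
16. n10.tag = "qw"  [terminal]
17. n7.key = false  [B.hot == false]
18. n11.key = "rx"  ["rx"]
19. n12.wid = "zn"  [terminal]
20. n11.mk = "uzn"  ["u" ++ h.wid]
21. n3.ok = 12  [S.tag - 1]
22. n3.lab = true  [S.tag > 12]
23. n3.wid = "uznz"  [A₁.mk ++ "z"]
24. n2.key = false  [not B.hot]
25. n0.ok = 14  [S.tag + 11]
26. n0.lab = true  [not B.key]
27. n0.wid = "nk"  ["nk"]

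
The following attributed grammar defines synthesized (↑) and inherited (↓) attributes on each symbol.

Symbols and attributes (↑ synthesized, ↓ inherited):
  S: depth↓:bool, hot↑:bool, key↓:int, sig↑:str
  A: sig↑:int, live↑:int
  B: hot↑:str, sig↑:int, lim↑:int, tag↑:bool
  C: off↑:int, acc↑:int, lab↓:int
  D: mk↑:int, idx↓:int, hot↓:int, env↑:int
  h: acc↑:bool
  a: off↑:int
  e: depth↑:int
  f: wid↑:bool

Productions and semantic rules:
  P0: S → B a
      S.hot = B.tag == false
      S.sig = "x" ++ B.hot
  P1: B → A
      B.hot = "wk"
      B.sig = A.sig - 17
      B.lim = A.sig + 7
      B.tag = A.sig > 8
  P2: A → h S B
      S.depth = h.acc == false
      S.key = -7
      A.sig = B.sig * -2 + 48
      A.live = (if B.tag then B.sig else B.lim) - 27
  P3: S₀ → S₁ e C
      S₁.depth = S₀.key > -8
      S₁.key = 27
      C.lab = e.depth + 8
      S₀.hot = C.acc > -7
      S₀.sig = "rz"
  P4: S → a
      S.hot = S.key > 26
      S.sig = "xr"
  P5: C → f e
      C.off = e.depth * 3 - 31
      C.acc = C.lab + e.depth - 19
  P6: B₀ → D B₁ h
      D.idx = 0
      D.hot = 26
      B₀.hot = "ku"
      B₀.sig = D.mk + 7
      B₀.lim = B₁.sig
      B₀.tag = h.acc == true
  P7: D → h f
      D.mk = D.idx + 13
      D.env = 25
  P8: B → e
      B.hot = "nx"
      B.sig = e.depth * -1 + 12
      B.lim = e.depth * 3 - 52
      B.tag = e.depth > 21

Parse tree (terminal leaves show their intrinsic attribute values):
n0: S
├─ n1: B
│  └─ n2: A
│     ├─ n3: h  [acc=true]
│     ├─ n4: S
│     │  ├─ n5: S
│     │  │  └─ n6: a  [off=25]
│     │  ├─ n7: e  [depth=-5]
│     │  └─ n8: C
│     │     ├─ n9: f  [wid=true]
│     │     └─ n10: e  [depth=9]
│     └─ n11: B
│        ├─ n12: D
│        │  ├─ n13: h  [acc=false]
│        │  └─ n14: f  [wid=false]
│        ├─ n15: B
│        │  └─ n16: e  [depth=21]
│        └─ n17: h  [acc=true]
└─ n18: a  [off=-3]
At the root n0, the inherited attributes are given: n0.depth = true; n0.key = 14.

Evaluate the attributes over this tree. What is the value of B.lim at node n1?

1. n0.depth = true  [given at root]
2. n0.key = 14  [given at root]
3. n3.acc = true  [terminal]
4. n4.depth = false  [h.acc == false]
5. n4.key = -7  [-7]
6. n5.depth = true  [S₀.key > -8]
7. n5.key = 27  [27]
8. n6.off = 25  [terminal]
9. n5.hot = true  [S.key > 26]
10. n5.sig = "xr"  ["xr"]
11. n7.depth = -5  [terminal]
12. n8.lab = 3  [e.depth + 8]
13. n9.wid = true  [terminal]
14. n10.depth = 9  [terminal]
15. n8.off = -4  [e.depth * 3 - 31]
16. n8.acc = -7  [C.lab + e.depth - 19]
17. n4.hot = false  [C.acc > -7]
18. n4.sig = "rz"  ["rz"]
19. n12.idx = 0  [0]
20. n12.hot = 26  [26]
21. n13.acc = false  [terminal]
22. n14.wid = false  [terminal]
23. n12.mk = 13  [D.idx + 13]
24. n12.env = 25  [25]
25. n16.depth = 21  [terminal]
26. n15.hot = "nx"  ["nx"]
27. n15.sig = -9  [e.depth * -1 + 12]
28. n15.lim = 11  [e.depth * 3 - 52]
29. n15.tag = false  [e.depth > 21]
30. n17.acc = true  [terminal]
31. n11.hot = "ku"  ["ku"]
32. n11.sig = 20  [D.mk + 7]
33. n11.lim = -9  [B₁.sig]
34. n11.tag = true  [h.acc == true]
35. n2.sig = 8  [B.sig * -2 + 48]
36. n2.live = -7  [(if B.tag then B.sig else B.lim) - 27]
37. n1.hot = "wk"  ["wk"]
38. n1.sig = -9  [A.sig - 17]
39. n1.lim = 15  [A.sig + 7]
40. n1.tag = false  [A.sig > 8]
41. n18.off = -3  [terminal]
42. n0.hot = true  [B.tag == false]
43. n0.sig = "xwk"  ["x" ++ B.hot]

15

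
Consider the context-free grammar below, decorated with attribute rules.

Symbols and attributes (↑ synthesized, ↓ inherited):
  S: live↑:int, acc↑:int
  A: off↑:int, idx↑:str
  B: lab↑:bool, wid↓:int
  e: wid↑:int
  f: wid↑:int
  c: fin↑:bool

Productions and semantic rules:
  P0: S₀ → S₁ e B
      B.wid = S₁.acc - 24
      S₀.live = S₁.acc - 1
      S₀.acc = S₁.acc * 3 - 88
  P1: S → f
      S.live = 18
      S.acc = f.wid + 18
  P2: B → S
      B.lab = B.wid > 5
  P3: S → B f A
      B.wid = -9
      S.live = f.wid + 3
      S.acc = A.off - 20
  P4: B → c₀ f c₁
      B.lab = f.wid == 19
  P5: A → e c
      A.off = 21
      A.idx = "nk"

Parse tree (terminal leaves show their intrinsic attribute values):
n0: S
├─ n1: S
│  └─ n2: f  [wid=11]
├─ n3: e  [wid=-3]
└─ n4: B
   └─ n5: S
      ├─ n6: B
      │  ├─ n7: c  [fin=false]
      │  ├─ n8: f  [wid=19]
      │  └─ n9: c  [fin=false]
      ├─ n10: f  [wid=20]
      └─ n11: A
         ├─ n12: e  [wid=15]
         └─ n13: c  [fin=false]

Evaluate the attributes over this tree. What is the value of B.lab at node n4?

1. n2.wid = 11  [terminal]
2. n1.live = 18  [18]
3. n1.acc = 29  [f.wid + 18]
4. n3.wid = -3  [terminal]
5. n4.wid = 5  [S₁.acc - 24]
6. n6.wid = -9  [-9]
7. n7.fin = false  [terminal]
8. n8.wid = 19  [terminal]
9. n9.fin = false  [terminal]
10. n6.lab = true  [f.wid == 19]
11. n10.wid = 20  [terminal]
12. n12.wid = 15  [terminal]
13. n13.fin = false  [terminal]
14. n11.off = 21  [21]
15. n11.idx = "nk"  ["nk"]
16. n5.live = 23  [f.wid + 3]
17. n5.acc = 1  [A.off - 20]
18. n4.lab = false  [B.wid > 5]
19. n0.live = 28  [S₁.acc - 1]
20. n0.acc = -1  [S₁.acc * 3 - 88]

false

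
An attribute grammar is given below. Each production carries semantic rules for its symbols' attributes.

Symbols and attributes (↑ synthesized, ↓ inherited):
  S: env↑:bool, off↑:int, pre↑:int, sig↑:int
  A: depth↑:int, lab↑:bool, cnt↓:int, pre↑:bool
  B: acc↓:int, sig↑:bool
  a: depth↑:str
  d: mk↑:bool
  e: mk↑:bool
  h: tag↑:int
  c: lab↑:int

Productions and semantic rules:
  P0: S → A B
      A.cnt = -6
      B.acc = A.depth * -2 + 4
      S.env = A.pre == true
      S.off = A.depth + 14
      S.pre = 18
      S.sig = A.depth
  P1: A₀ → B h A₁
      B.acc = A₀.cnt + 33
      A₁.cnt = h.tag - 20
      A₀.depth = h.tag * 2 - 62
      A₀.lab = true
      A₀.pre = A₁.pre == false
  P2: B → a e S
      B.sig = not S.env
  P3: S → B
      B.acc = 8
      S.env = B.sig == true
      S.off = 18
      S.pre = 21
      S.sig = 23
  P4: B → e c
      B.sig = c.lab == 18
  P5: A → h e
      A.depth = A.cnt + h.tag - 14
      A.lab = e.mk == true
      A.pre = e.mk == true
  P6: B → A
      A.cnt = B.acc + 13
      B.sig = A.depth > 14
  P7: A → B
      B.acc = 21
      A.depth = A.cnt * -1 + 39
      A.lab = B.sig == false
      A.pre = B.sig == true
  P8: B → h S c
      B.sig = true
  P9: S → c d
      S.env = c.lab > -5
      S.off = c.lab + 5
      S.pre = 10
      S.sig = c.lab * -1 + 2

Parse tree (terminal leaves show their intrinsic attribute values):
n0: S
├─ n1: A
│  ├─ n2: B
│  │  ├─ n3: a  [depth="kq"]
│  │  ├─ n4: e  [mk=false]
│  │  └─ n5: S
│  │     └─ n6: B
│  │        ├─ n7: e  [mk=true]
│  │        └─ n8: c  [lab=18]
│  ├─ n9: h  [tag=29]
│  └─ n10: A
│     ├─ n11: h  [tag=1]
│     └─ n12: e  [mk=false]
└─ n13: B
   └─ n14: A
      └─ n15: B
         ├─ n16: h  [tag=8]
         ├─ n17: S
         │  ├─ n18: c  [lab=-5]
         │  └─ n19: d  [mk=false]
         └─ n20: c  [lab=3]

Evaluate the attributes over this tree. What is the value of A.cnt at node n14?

1. n1.cnt = -6  [-6]
2. n2.acc = 27  [A₀.cnt + 33]
3. n3.depth = "kq"  [terminal]
4. n4.mk = false  [terminal]
5. n6.acc = 8  [8]
6. n7.mk = true  [terminal]
7. n8.lab = 18  [terminal]
8. n6.sig = true  [c.lab == 18]
9. n5.env = true  [B.sig == true]
10. n5.off = 18  [18]
11. n5.pre = 21  [21]
12. n5.sig = 23  [23]
13. n2.sig = false  [not S.env]
14. n9.tag = 29  [terminal]
15. n10.cnt = 9  [h.tag - 20]
16. n11.tag = 1  [terminal]
17. n12.mk = false  [terminal]
18. n10.depth = -4  [A.cnt + h.tag - 14]
19. n10.lab = false  [e.mk == true]
20. n10.pre = false  [e.mk == true]
21. n1.depth = -4  [h.tag * 2 - 62]
22. n1.lab = true  [true]
23. n1.pre = true  [A₁.pre == false]
24. n13.acc = 12  [A.depth * -2 + 4]
25. n14.cnt = 25  [B.acc + 13]
26. n15.acc = 21  [21]
27. n16.tag = 8  [terminal]
28. n18.lab = -5  [terminal]
29. n19.mk = false  [terminal]
30. n17.env = false  [c.lab > -5]
31. n17.off = 0  [c.lab + 5]
32. n17.pre = 10  [10]
33. n17.sig = 7  [c.lab * -1 + 2]
34. n20.lab = 3  [terminal]
35. n15.sig = true  [true]
36. n14.depth = 14  [A.cnt * -1 + 39]
37. n14.lab = false  [B.sig == false]
38. n14.pre = true  [B.sig == true]
39. n13.sig = false  [A.depth > 14]
40. n0.env = true  [A.pre == true]
41. n0.off = 10  [A.depth + 14]
42. n0.pre = 18  [18]
43. n0.sig = -4  [A.depth]

25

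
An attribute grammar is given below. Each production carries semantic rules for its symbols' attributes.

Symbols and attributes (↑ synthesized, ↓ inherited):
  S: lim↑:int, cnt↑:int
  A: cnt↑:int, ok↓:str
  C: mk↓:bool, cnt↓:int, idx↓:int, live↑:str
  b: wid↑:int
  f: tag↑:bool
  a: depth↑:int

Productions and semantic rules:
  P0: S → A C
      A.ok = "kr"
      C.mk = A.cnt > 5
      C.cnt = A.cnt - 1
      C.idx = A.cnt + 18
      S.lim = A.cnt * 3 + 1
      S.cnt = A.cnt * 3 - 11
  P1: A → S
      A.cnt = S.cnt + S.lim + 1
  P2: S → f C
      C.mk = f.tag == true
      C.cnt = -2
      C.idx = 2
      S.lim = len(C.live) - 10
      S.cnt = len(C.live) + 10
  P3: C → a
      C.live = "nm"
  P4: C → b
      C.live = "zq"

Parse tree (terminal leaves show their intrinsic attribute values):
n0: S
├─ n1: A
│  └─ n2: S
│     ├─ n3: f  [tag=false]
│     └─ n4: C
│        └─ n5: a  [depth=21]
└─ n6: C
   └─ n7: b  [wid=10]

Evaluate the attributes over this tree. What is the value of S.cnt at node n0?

4

1. n1.ok = "kr"  ["kr"]
2. n3.tag = false  [terminal]
3. n4.mk = false  [f.tag == true]
4. n4.cnt = -2  [-2]
5. n4.idx = 2  [2]
6. n5.depth = 21  [terminal]
7. n4.live = "nm"  ["nm"]
8. n2.lim = -8  [len(C.live) - 10]
9. n2.cnt = 12  [len(C.live) + 10]
10. n1.cnt = 5  [S.cnt + S.lim + 1]
11. n6.mk = false  [A.cnt > 5]
12. n6.cnt = 4  [A.cnt - 1]
13. n6.idx = 23  [A.cnt + 18]
14. n7.wid = 10  [terminal]
15. n6.live = "zq"  ["zq"]
16. n0.lim = 16  [A.cnt * 3 + 1]
17. n0.cnt = 4  [A.cnt * 3 - 11]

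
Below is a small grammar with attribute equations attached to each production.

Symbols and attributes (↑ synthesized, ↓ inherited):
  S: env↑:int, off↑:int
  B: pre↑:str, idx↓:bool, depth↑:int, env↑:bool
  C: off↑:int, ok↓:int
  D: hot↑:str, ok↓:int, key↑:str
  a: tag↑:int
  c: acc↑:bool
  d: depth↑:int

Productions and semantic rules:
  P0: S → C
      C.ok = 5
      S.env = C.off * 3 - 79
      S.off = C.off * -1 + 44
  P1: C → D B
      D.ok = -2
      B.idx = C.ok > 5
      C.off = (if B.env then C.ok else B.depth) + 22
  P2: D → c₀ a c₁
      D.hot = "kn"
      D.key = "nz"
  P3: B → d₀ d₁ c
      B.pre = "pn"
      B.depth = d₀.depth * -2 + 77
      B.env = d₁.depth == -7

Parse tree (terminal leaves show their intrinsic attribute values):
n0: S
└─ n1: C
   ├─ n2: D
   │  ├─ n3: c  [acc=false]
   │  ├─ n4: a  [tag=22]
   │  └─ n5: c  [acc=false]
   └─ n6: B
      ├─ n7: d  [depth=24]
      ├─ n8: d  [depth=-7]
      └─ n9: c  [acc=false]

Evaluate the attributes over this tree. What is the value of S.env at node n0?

2

1. n1.ok = 5  [5]
2. n2.ok = -2  [-2]
3. n3.acc = false  [terminal]
4. n4.tag = 22  [terminal]
5. n5.acc = false  [terminal]
6. n2.hot = "kn"  ["kn"]
7. n2.key = "nz"  ["nz"]
8. n6.idx = false  [C.ok > 5]
9. n7.depth = 24  [terminal]
10. n8.depth = -7  [terminal]
11. n9.acc = false  [terminal]
12. n6.pre = "pn"  ["pn"]
13. n6.depth = 29  [d₀.depth * -2 + 77]
14. n6.env = true  [d₁.depth == -7]
15. n1.off = 27  [(if B.env then C.ok else B.depth) + 22]
16. n0.env = 2  [C.off * 3 - 79]
17. n0.off = 17  [C.off * -1 + 44]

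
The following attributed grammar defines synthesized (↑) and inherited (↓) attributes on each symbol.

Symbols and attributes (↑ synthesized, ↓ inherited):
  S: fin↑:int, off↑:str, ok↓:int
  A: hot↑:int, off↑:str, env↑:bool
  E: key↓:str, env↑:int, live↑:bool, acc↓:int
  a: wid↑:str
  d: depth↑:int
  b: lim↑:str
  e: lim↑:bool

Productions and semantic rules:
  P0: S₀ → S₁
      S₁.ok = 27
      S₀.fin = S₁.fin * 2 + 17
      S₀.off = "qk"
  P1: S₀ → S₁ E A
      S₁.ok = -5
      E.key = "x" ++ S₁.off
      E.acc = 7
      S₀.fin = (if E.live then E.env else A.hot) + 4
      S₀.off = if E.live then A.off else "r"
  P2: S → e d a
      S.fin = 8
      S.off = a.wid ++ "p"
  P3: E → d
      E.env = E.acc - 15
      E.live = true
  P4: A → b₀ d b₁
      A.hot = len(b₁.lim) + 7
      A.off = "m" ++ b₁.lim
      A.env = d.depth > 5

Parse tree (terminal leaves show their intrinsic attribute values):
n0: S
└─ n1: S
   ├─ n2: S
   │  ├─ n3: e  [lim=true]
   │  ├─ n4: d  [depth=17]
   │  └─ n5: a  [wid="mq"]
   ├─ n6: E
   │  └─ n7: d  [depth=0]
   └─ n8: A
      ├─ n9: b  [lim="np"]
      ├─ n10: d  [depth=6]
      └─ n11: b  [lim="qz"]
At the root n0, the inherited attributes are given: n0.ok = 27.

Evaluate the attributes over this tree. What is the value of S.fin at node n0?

1. n0.ok = 27  [given at root]
2. n1.ok = 27  [27]
3. n2.ok = -5  [-5]
4. n3.lim = true  [terminal]
5. n4.depth = 17  [terminal]
6. n5.wid = "mq"  [terminal]
7. n2.fin = 8  [8]
8. n2.off = "mqp"  [a.wid ++ "p"]
9. n6.key = "xmqp"  ["x" ++ S₁.off]
10. n6.acc = 7  [7]
11. n7.depth = 0  [terminal]
12. n6.env = -8  [E.acc - 15]
13. n6.live = true  [true]
14. n9.lim = "np"  [terminal]
15. n10.depth = 6  [terminal]
16. n11.lim = "qz"  [terminal]
17. n8.hot = 9  [len(b₁.lim) + 7]
18. n8.off = "mqz"  ["m" ++ b₁.lim]
19. n8.env = true  [d.depth > 5]
20. n1.fin = -4  [(if E.live then E.env else A.hot) + 4]
21. n1.off = "mqz"  [if E.live then A.off else "r"]
22. n0.fin = 9  [S₁.fin * 2 + 17]
23. n0.off = "qk"  ["qk"]

9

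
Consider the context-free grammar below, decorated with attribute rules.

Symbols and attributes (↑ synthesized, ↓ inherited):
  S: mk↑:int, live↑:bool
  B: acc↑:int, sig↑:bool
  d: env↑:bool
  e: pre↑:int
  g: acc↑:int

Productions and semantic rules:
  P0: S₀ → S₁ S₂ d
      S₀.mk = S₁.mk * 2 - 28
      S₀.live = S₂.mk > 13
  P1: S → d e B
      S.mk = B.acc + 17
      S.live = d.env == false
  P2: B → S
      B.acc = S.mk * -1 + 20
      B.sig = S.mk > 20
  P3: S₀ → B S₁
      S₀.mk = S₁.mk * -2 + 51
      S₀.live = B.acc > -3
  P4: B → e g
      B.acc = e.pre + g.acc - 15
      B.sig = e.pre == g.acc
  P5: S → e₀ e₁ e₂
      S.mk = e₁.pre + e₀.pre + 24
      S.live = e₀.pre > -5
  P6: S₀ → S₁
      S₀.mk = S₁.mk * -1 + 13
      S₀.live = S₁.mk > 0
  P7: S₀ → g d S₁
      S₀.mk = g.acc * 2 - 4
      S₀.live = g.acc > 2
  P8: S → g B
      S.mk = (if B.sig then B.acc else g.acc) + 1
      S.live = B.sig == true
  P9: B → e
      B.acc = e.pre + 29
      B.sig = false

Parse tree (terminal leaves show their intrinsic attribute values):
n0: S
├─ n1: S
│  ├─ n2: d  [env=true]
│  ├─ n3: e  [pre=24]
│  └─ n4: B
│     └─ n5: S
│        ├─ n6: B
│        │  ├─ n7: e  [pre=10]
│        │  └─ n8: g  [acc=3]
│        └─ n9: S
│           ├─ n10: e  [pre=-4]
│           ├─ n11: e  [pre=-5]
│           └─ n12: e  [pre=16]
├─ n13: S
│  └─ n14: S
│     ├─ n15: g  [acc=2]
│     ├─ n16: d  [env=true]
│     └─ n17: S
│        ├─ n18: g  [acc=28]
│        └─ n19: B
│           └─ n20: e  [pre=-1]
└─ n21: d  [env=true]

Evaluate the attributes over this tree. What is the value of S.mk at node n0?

1. n2.env = true  [terminal]
2. n3.pre = 24  [terminal]
3. n7.pre = 10  [terminal]
4. n8.acc = 3  [terminal]
5. n6.acc = -2  [e.pre + g.acc - 15]
6. n6.sig = false  [e.pre == g.acc]
7. n10.pre = -4  [terminal]
8. n11.pre = -5  [terminal]
9. n12.pre = 16  [terminal]
10. n9.mk = 15  [e₁.pre + e₀.pre + 24]
11. n9.live = true  [e₀.pre > -5]
12. n5.mk = 21  [S₁.mk * -2 + 51]
13. n5.live = true  [B.acc > -3]
14. n4.acc = -1  [S.mk * -1 + 20]
15. n4.sig = true  [S.mk > 20]
16. n1.mk = 16  [B.acc + 17]
17. n1.live = false  [d.env == false]
18. n15.acc = 2  [terminal]
19. n16.env = true  [terminal]
20. n18.acc = 28  [terminal]
21. n20.pre = -1  [terminal]
22. n19.acc = 28  [e.pre + 29]
23. n19.sig = false  [false]
24. n17.mk = 29  [(if B.sig then B.acc else g.acc) + 1]
25. n17.live = false  [B.sig == true]
26. n14.mk = 0  [g.acc * 2 - 4]
27. n14.live = false  [g.acc > 2]
28. n13.mk = 13  [S₁.mk * -1 + 13]
29. n13.live = false  [S₁.mk > 0]
30. n21.env = true  [terminal]
31. n0.mk = 4  [S₁.mk * 2 - 28]
32. n0.live = false  [S₂.mk > 13]

4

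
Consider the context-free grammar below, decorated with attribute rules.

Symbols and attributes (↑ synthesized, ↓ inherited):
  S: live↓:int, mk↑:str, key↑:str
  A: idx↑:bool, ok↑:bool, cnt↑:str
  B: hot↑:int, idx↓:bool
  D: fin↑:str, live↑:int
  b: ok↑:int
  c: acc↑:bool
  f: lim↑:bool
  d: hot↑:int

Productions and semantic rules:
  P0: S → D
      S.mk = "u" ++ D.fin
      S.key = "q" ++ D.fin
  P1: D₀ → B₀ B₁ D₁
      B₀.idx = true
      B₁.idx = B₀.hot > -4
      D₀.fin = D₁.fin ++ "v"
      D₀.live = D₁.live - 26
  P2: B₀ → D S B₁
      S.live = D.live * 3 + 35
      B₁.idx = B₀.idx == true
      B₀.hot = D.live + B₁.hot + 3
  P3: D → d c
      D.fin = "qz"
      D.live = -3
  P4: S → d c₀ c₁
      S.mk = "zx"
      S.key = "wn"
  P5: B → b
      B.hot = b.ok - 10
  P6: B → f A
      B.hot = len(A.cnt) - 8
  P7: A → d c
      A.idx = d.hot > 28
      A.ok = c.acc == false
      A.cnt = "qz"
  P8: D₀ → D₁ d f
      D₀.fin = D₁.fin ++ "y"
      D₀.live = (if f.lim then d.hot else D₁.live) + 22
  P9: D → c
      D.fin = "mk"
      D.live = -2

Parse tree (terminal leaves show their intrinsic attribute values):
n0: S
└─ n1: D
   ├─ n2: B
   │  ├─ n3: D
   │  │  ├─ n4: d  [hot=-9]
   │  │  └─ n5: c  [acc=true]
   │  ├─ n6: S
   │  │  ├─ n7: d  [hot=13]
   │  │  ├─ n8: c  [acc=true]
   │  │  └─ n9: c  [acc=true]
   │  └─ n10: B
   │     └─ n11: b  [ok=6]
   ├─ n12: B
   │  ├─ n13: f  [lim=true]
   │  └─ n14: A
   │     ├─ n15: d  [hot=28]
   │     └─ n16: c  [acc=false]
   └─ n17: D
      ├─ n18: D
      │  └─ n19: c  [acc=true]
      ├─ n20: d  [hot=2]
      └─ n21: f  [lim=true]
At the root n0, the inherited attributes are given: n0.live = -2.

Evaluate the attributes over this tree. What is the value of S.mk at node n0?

1. n0.live = -2  [given at root]
2. n2.idx = true  [true]
3. n4.hot = -9  [terminal]
4. n5.acc = true  [terminal]
5. n3.fin = "qz"  ["qz"]
6. n3.live = -3  [-3]
7. n6.live = 26  [D.live * 3 + 35]
8. n7.hot = 13  [terminal]
9. n8.acc = true  [terminal]
10. n9.acc = true  [terminal]
11. n6.mk = "zx"  ["zx"]
12. n6.key = "wn"  ["wn"]
13. n10.idx = true  [B₀.idx == true]
14. n11.ok = 6  [terminal]
15. n10.hot = -4  [b.ok - 10]
16. n2.hot = -4  [D.live + B₁.hot + 3]
17. n12.idx = false  [B₀.hot > -4]
18. n13.lim = true  [terminal]
19. n15.hot = 28  [terminal]
20. n16.acc = false  [terminal]
21. n14.idx = false  [d.hot > 28]
22. n14.ok = true  [c.acc == false]
23. n14.cnt = "qz"  ["qz"]
24. n12.hot = -6  [len(A.cnt) - 8]
25. n19.acc = true  [terminal]
26. n18.fin = "mk"  ["mk"]
27. n18.live = -2  [-2]
28. n20.hot = 2  [terminal]
29. n21.lim = true  [terminal]
30. n17.fin = "mky"  [D₁.fin ++ "y"]
31. n17.live = 24  [(if f.lim then d.hot else D₁.live) + 22]
32. n1.fin = "mkyv"  [D₁.fin ++ "v"]
33. n1.live = -2  [D₁.live - 26]
34. n0.mk = "umkyv"  ["u" ++ D.fin]
35. n0.key = "qmkyv"  ["q" ++ D.fin]

"umkyv"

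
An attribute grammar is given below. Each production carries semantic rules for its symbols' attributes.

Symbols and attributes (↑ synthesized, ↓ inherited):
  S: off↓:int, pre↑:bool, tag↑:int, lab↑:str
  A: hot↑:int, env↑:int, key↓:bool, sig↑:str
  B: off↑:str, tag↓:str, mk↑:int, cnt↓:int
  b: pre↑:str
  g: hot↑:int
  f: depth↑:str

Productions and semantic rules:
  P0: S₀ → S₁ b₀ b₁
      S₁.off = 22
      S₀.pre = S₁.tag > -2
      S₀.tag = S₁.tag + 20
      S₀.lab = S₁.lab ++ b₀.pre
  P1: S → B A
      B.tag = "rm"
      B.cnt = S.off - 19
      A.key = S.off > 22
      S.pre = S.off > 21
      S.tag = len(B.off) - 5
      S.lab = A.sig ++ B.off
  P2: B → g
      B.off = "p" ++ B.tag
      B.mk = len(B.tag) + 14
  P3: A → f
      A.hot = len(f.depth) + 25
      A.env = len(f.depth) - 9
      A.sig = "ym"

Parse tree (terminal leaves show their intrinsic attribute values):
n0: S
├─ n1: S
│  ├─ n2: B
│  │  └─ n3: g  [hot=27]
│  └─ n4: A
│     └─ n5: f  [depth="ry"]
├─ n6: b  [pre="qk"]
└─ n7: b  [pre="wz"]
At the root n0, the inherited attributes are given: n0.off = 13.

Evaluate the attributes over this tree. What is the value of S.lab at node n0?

1. n0.off = 13  [given at root]
2. n1.off = 22  [22]
3. n2.tag = "rm"  ["rm"]
4. n2.cnt = 3  [S.off - 19]
5. n3.hot = 27  [terminal]
6. n2.off = "prm"  ["p" ++ B.tag]
7. n2.mk = 16  [len(B.tag) + 14]
8. n4.key = false  [S.off > 22]
9. n5.depth = "ry"  [terminal]
10. n4.hot = 27  [len(f.depth) + 25]
11. n4.env = -7  [len(f.depth) - 9]
12. n4.sig = "ym"  ["ym"]
13. n1.pre = true  [S.off > 21]
14. n1.tag = -2  [len(B.off) - 5]
15. n1.lab = "ymprm"  [A.sig ++ B.off]
16. n6.pre = "qk"  [terminal]
17. n7.pre = "wz"  [terminal]
18. n0.pre = false  [S₁.tag > -2]
19. n0.tag = 18  [S₁.tag + 20]
20. n0.lab = "ymprmqk"  [S₁.lab ++ b₀.pre]

"ymprmqk"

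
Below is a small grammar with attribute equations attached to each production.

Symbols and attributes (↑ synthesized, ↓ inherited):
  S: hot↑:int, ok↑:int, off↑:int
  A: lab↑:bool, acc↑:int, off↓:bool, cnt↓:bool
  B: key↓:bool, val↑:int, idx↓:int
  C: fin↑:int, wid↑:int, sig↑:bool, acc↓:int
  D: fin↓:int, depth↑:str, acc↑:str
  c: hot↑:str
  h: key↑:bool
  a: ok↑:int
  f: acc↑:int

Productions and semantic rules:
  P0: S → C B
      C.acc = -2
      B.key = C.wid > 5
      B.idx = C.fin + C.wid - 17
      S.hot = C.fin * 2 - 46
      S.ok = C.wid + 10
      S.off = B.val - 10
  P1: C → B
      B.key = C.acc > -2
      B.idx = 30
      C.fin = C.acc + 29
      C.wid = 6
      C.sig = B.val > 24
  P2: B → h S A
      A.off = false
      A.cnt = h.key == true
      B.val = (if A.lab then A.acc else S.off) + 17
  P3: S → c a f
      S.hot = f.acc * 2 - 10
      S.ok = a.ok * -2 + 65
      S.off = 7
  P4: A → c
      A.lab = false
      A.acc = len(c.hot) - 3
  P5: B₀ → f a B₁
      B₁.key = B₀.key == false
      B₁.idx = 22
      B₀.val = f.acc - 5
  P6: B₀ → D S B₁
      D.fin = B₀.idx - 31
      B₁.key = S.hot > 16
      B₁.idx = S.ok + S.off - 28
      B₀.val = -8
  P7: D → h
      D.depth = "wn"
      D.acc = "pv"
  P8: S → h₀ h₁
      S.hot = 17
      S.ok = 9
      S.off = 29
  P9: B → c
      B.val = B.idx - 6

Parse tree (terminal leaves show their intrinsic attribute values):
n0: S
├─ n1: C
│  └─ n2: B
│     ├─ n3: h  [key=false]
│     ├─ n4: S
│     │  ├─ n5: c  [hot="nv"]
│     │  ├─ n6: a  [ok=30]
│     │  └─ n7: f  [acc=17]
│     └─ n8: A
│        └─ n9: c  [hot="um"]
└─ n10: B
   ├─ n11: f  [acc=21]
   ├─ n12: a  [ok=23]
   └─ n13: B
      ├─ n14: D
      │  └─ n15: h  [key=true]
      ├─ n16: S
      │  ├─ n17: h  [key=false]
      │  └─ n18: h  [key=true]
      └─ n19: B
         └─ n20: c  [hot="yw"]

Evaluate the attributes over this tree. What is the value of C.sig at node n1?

false

1. n1.acc = -2  [-2]
2. n2.key = false  [C.acc > -2]
3. n2.idx = 30  [30]
4. n3.key = false  [terminal]
5. n5.hot = "nv"  [terminal]
6. n6.ok = 30  [terminal]
7. n7.acc = 17  [terminal]
8. n4.hot = 24  [f.acc * 2 - 10]
9. n4.ok = 5  [a.ok * -2 + 65]
10. n4.off = 7  [7]
11. n8.off = false  [false]
12. n8.cnt = false  [h.key == true]
13. n9.hot = "um"  [terminal]
14. n8.lab = false  [false]
15. n8.acc = -1  [len(c.hot) - 3]
16. n2.val = 24  [(if A.lab then A.acc else S.off) + 17]
17. n1.fin = 27  [C.acc + 29]
18. n1.wid = 6  [6]
19. n1.sig = false  [B.val > 24]
20. n10.key = true  [C.wid > 5]
21. n10.idx = 16  [C.fin + C.wid - 17]
22. n11.acc = 21  [terminal]
23. n12.ok = 23  [terminal]
24. n13.key = false  [B₀.key == false]
25. n13.idx = 22  [22]
26. n14.fin = -9  [B₀.idx - 31]
27. n15.key = true  [terminal]
28. n14.depth = "wn"  ["wn"]
29. n14.acc = "pv"  ["pv"]
30. n17.key = false  [terminal]
31. n18.key = true  [terminal]
32. n16.hot = 17  [17]
33. n16.ok = 9  [9]
34. n16.off = 29  [29]
35. n19.key = true  [S.hot > 16]
36. n19.idx = 10  [S.ok + S.off - 28]
37. n20.hot = "yw"  [terminal]
38. n19.val = 4  [B.idx - 6]
39. n13.val = -8  [-8]
40. n10.val = 16  [f.acc - 5]
41. n0.hot = 8  [C.fin * 2 - 46]
42. n0.ok = 16  [C.wid + 10]
43. n0.off = 6  [B.val - 10]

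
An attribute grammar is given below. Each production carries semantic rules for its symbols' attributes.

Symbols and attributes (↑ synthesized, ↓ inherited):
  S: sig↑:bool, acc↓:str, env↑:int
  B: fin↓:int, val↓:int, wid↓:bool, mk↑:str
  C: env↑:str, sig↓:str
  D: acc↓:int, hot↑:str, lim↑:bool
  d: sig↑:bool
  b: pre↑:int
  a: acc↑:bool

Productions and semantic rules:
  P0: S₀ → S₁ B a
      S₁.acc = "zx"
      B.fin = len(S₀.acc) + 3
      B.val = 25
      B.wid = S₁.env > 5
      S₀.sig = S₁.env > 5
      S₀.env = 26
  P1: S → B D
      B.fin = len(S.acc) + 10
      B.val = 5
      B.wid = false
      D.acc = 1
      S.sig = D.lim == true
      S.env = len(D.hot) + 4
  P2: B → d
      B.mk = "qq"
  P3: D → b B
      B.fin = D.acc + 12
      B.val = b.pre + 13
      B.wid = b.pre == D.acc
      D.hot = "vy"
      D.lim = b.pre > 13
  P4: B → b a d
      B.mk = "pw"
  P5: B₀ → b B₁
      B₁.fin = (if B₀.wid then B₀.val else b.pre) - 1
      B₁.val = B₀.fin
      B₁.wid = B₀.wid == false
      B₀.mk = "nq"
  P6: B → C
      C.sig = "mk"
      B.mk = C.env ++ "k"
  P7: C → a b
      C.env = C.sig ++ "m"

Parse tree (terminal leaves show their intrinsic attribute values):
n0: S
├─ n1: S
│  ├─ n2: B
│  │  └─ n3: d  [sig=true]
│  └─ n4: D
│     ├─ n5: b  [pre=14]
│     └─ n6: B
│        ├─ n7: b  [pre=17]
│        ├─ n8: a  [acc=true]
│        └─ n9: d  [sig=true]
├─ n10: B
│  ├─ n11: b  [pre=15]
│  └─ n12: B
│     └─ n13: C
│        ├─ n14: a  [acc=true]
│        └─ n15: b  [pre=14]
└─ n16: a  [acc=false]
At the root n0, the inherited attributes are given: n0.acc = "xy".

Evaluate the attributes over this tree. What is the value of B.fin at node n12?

1. n0.acc = "xy"  [given at root]
2. n1.acc = "zx"  ["zx"]
3. n2.fin = 12  [len(S.acc) + 10]
4. n2.val = 5  [5]
5. n2.wid = false  [false]
6. n3.sig = true  [terminal]
7. n2.mk = "qq"  ["qq"]
8. n4.acc = 1  [1]
9. n5.pre = 14  [terminal]
10. n6.fin = 13  [D.acc + 12]
11. n6.val = 27  [b.pre + 13]
12. n6.wid = false  [b.pre == D.acc]
13. n7.pre = 17  [terminal]
14. n8.acc = true  [terminal]
15. n9.sig = true  [terminal]
16. n6.mk = "pw"  ["pw"]
17. n4.hot = "vy"  ["vy"]
18. n4.lim = true  [b.pre > 13]
19. n1.sig = true  [D.lim == true]
20. n1.env = 6  [len(D.hot) + 4]
21. n10.fin = 5  [len(S₀.acc) + 3]
22. n10.val = 25  [25]
23. n10.wid = true  [S₁.env > 5]
24. n11.pre = 15  [terminal]
25. n12.fin = 24  [(if B₀.wid then B₀.val else b.pre) - 1]
26. n12.val = 5  [B₀.fin]
27. n12.wid = false  [B₀.wid == false]
28. n13.sig = "mk"  ["mk"]
29. n14.acc = true  [terminal]
30. n15.pre = 14  [terminal]
31. n13.env = "mkm"  [C.sig ++ "m"]
32. n12.mk = "mkmk"  [C.env ++ "k"]
33. n10.mk = "nq"  ["nq"]
34. n16.acc = false  [terminal]
35. n0.sig = true  [S₁.env > 5]
36. n0.env = 26  [26]

24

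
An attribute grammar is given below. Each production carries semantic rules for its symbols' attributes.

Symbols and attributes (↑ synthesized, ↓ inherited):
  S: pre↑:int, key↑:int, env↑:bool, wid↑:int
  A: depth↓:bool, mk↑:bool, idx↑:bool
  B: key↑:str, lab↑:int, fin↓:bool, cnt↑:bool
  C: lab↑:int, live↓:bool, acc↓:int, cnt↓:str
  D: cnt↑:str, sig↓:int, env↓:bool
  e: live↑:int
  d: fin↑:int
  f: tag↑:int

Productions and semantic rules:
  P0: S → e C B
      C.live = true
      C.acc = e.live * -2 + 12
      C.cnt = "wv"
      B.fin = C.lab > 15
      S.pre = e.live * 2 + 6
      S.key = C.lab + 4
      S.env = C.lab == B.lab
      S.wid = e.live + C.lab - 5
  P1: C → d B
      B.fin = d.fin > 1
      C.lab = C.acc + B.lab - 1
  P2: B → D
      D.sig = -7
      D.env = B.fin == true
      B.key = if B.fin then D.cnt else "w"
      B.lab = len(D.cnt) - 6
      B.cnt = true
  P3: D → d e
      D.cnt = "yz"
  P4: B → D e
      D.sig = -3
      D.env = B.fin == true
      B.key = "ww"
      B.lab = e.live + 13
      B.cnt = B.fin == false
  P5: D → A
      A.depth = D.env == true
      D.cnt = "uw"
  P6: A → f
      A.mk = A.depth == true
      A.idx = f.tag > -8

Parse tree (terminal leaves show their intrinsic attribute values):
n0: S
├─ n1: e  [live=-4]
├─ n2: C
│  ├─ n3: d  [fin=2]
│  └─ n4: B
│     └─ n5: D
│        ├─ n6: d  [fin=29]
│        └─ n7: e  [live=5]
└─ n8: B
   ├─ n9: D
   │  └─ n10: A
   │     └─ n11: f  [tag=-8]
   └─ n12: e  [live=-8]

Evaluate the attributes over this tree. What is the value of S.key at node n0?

1. n1.live = -4  [terminal]
2. n2.live = true  [true]
3. n2.acc = 20  [e.live * -2 + 12]
4. n2.cnt = "wv"  ["wv"]
5. n3.fin = 2  [terminal]
6. n4.fin = true  [d.fin > 1]
7. n5.sig = -7  [-7]
8. n5.env = true  [B.fin == true]
9. n6.fin = 29  [terminal]
10. n7.live = 5  [terminal]
11. n5.cnt = "yz"  ["yz"]
12. n4.key = "yz"  [if B.fin then D.cnt else "w"]
13. n4.lab = -4  [len(D.cnt) - 6]
14. n4.cnt = true  [true]
15. n2.lab = 15  [C.acc + B.lab - 1]
16. n8.fin = false  [C.lab > 15]
17. n9.sig = -3  [-3]
18. n9.env = false  [B.fin == true]
19. n10.depth = false  [D.env == true]
20. n11.tag = -8  [terminal]
21. n10.mk = false  [A.depth == true]
22. n10.idx = false  [f.tag > -8]
23. n9.cnt = "uw"  ["uw"]
24. n12.live = -8  [terminal]
25. n8.key = "ww"  ["ww"]
26. n8.lab = 5  [e.live + 13]
27. n8.cnt = true  [B.fin == false]
28. n0.pre = -2  [e.live * 2 + 6]
29. n0.key = 19  [C.lab + 4]
30. n0.env = false  [C.lab == B.lab]
31. n0.wid = 6  [e.live + C.lab - 5]

19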